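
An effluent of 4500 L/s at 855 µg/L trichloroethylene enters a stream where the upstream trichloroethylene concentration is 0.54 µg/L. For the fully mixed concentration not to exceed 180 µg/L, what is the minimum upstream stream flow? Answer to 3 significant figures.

Set C_mix = 180: (Q·0.5400 + 4500·855.0) / (Q + 4500) = 180
→ Q = 4500·(855.0 − 180)/(180 − 0.5400) = 16930 L/s.

16900 L/s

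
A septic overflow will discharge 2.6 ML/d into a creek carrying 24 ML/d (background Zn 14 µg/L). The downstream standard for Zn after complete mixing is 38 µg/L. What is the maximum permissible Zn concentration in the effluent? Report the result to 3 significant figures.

260 µg/L

At the limit, (Qr·Cr + Qe·Cₑ)/(Qr + Qe) = 38:
Cₑ = (26.60·38 − 24.00·14.00) / 2.600 = 259.5 µg/L.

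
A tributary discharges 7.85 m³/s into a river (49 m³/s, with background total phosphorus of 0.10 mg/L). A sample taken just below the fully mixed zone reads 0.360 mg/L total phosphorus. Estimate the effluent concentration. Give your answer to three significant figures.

Mass balance: 49.00·0.1000 + 7.850·Cₑ = 56.85·0.3600
→ Cₑ = (56.85·0.3600 − 49.00·0.1000) / 7.850 = 1.983 mg/L.

1.98 mg/L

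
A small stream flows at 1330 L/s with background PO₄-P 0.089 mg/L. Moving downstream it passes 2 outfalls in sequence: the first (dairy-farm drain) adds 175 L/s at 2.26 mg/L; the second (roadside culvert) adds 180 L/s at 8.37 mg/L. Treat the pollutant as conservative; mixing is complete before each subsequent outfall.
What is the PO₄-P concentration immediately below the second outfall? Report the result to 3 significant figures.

After outfall 1: Q = 1330 + 175.0 = 1505 L/s; C = (1330·0.08900 + 175.0·2.260)/1505 = 0.3414 mg/L.
After outfall 2: Q = 1505 + 180.0 = 1685 L/s; C = (1505·0.3414 + 180.0·8.370)/1685 = 1.199 mg/L.

1.20 mg/L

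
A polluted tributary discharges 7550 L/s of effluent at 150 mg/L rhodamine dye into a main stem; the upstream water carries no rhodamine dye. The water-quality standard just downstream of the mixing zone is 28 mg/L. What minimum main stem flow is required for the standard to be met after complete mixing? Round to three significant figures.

32900 L/s

Set C_mix = 28: (Q·0 + 7550·150.0) / (Q + 7550) = 28
→ Q = 7550·(150.0 − 28)/(28 − 0) = 32900 L/s.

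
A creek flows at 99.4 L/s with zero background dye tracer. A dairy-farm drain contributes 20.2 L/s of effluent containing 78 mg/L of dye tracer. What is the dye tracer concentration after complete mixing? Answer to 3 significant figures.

Mixed concentration C = ΣQC/ΣQ = (99.40·0 + 20.20·78.00) / 119.6 = 1576/119.6 = 13.17 mg/L.

13.2 mg/L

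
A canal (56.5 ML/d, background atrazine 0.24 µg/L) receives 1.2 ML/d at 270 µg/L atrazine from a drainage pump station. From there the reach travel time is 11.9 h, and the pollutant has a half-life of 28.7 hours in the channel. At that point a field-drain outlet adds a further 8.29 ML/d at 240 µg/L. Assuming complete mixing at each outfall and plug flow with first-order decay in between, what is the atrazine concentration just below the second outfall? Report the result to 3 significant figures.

After mixing, C = (56.50·0.2400 + 1.200·270.0) / 57.70 = 337.6/57.70 = 5.850 µg/L; combined flow 57.70 ML/d.
Half-life 28.7 h → k = ln 2 / 28.7 = 0.02415 h⁻¹ = 0.5796 d⁻¹.
After decay, C = 5.850 × e^(−kt) = 5.850 × 0.7502 = 4.389 µg/L.
Second outfall: C = (57.70·4.389 + 8.290·240.0)/65.99 = 33.99 µg/L.

34.0 µg/L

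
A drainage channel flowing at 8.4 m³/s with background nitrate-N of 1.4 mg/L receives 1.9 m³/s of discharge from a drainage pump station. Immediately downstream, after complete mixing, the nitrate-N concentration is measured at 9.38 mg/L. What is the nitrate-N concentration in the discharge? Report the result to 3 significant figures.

44.7 mg/L

Mass balance: 8.400·1.400 + 1.900·Cₑ = 10.30·9.380
→ Cₑ = (10.30·9.380 − 8.400·1.400) / 1.900 = 44.66 mg/L.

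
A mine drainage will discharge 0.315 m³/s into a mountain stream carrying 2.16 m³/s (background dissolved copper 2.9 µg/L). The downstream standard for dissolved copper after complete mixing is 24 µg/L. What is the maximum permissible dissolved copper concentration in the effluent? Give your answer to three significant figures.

At the limit, (Qr·Cr + Qe·Cₑ)/(Qr + Qe) = 24:
Cₑ = (2.475·24 − 2.160·2.900) / 0.3150 = 168.7 µg/L.

169 µg/L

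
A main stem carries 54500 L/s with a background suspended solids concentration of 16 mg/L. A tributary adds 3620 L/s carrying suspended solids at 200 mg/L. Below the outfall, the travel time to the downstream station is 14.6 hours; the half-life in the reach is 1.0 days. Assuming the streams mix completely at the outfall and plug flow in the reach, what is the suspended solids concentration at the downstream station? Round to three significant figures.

18.0 mg/L

Mass balance: C = (54500·16.00 + 3620·200.0) / 58120 = 1596000/58120 = 27.46 mg/L.
Half-life 1.0 d → k = ln 2 / 1.0 = 0.6931 d⁻¹.
After decay, C = 27.46 × e^(−kt) = 27.46 × 0.6560 = 18.01 mg/L.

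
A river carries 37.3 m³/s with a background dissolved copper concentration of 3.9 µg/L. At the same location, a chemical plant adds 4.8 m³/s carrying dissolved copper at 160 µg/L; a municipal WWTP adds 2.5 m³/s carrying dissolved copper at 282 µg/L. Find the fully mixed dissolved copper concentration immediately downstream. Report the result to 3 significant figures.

Flow-weighted average: C = (37.30·3.900 + 4.800·160.0 + 2.500·282.0) / 44.60 = 1618/44.60 = 36.29 µg/L.

36.3 µg/L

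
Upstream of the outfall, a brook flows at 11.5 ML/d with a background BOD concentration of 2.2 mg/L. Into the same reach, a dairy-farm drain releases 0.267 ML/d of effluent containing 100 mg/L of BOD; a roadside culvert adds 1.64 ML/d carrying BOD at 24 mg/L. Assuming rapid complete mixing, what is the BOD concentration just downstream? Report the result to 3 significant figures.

Flow-weighted average: C = (11.50·2.200 + 0.2670·100.0 + 1.640·24.00) / 13.41 = 91.36/13.41 = 6.814 mg/L.

6.81 mg/L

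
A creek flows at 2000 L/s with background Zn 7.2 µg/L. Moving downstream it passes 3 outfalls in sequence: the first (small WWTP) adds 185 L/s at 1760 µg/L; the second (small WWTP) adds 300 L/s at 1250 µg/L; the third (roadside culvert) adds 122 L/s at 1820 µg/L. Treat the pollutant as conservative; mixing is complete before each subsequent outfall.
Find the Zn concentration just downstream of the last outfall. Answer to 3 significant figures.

359 µg/L

After outfall 1: Q = 2000 + 185.0 = 2185 L/s; C = (2000·7.200 + 185.0·1760)/2185 = 155.6 µg/L.
After outfall 2: Q = 2185 + 300.0 = 2485 L/s; C = (2185·155.6 + 300.0·1250)/2485 = 287.7 µg/L.
After outfall 3: Q = 2485 + 122.0 = 2607 L/s; C = (2485·287.7 + 122.0·1820)/2607 = 359.4 µg/L.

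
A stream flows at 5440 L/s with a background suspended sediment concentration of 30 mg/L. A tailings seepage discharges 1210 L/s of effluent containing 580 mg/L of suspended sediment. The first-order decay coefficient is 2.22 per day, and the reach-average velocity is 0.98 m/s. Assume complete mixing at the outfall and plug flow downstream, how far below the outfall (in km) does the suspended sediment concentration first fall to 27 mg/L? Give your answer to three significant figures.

Conservation of mass: C = (5440·30.00 + 1210·580.0) / 6650 = 865000/6650 = 130.1 mg/L.
Set 130.1·exp(−k·t) = 27 → t = ln(130.1/27)/k = 61190 s = 17.00 h.
Distance = v·t = 0.98·61190 = 59970 m = 59.97 km.

60.0 km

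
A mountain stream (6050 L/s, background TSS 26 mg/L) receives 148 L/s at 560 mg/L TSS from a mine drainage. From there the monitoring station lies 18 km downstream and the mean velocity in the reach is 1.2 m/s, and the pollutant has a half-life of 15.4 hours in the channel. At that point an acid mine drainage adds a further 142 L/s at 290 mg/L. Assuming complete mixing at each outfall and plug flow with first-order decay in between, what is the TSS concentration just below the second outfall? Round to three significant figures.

Flow-weighted average: C = (6050·26.00 + 148.0·560.0) / 6198 = 240200/6198 = 38.75 mg/L; combined flow 6198 L/s.
Travel time t = 18·1000 / 1.2 = 15000 s = 4.167 h.
Half-life 15.4 h → k = ln 2 / 15.4 = 0.04501 h⁻¹ = 1.080 d⁻¹.
Applying C = C₀e^(−kt): 38.75 × 0.8290 = 32.12 mg/L.
Second outfall: C = (6198·32.12 + 142.0·290.0)/6340 = 37.90 mg/L.

37.9 mg/L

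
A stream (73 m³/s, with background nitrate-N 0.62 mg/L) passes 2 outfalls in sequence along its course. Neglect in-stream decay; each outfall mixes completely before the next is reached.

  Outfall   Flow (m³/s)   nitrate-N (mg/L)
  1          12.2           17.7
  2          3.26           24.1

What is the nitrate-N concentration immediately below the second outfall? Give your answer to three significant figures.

Below outfall 1: Q → 85.20 m³/s, C = (73.00·0.6200 + 12.20·17.70)/85.20 = 3.066 mg/L.
Below outfall 2: Q → 88.46 m³/s, C = (85.20·3.066 + 3.260·24.10)/88.46 = 3.841 mg/L.

3.84 mg/L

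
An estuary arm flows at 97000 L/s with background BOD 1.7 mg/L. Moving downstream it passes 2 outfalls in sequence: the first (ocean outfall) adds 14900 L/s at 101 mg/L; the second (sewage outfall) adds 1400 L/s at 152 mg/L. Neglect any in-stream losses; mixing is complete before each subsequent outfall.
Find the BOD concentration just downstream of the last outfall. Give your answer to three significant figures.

After outfall 1: Q = 97000 + 14900 = 111900 L/s; C = (97000·1.700 + 14900·101.0)/111900 = 14.92 mg/L.
After outfall 2: Q = 111900 + 1400 = 113300 L/s; C = (111900·14.92 + 1400·152.0)/113300 = 16.62 mg/L.

16.6 mg/L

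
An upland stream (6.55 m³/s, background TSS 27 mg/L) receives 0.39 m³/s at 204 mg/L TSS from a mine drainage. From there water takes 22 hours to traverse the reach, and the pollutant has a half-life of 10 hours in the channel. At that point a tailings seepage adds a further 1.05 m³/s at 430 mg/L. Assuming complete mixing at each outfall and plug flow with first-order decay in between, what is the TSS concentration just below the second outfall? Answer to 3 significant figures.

63.5 mg/L

Mass balance: C = (6.550·27.00 + 0.3900·204.0) / 6.940 = 256.4/6.940 = 36.95 mg/L; combined flow 6.940 m³/s.
Half-life 10 h → k = ln 2 / 10 = 0.06931 h⁻¹ = 1.664 d⁻¹.
Decay over the reach: 36.95·exp(−kt) = 36.95·0.2176 = 8.041 mg/L.
Second outfall: C = (6.940·8.041 + 1.050·430.0)/7.990 = 63.49 mg/L.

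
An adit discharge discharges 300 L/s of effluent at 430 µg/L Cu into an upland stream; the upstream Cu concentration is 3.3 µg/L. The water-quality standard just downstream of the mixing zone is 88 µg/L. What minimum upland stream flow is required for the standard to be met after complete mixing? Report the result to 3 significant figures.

Set C_mix = 88: (Q·3.300 + 300.0·430.0) / (Q + 300.0) = 88
→ Q = 300.0·(430.0 − 88)/(88 − 3.300) = 1211 L/s.

1210 L/s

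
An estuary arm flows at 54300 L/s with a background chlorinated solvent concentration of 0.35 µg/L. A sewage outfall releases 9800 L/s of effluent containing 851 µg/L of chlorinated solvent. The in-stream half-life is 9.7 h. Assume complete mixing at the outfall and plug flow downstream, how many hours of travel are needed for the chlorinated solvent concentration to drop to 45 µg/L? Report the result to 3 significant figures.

Flow-weighted average: C = (54300·0.3500 + 9800·851.0) / 64100 = 8359000/64100 = 130.4 µg/L.
Half-life 9.7 h → k = ln 2 / 9.7 = 0.07146 h⁻¹ = 1.715 d⁻¹.
130.4·exp(−k·t) = 45 → t = ln(130.4/45)/k = 53600 s = 14.89 h.

14.9 h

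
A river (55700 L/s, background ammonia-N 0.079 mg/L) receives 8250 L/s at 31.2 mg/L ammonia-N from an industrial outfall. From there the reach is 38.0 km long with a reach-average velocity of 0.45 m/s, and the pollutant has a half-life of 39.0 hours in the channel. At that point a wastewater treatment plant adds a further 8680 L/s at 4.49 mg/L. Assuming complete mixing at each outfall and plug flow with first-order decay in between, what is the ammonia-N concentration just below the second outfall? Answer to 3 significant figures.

2.91 mg/L

Conservation of mass: C = (55700·0.07900 + 8250·31.20) / 63950 = 261800/63950 = 4.094 mg/L; combined flow 63950 L/s.
Travel time t = 38.0·1000 / 0.45 = 84440 s = 23.46 h.
Half-life 39.0 h → k = ln 2 / 39.0 = 0.01777 h⁻¹ = 0.4266 d⁻¹.
Decay over the reach: 4.094·exp(−kt) = 4.094·0.6591 = 2.698 mg/L.
Second outfall: C = (63950·2.698 + 8680·4.490)/72630 = 2.912 mg/L.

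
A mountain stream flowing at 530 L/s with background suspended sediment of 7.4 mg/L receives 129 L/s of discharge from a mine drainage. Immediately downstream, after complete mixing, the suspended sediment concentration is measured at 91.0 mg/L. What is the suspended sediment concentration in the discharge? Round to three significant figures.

Mass balance: 530.0·7.400 + 129.0·Cₑ = 659.0·91.00
→ Cₑ = (659.0·91.00 − 530.0·7.400) / 129.0 = 434.5 mg/L.

434 mg/L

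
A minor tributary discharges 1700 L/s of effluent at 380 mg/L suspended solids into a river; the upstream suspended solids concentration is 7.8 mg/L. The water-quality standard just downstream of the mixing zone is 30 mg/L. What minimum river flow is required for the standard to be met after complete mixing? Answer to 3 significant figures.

Set C_mix = 30: (Q·7.800 + 1700·380.0) / (Q + 1700) = 30
→ Q = 1700·(380.0 − 30)/(30 − 7.800) = 26800 L/s.

26800 L/s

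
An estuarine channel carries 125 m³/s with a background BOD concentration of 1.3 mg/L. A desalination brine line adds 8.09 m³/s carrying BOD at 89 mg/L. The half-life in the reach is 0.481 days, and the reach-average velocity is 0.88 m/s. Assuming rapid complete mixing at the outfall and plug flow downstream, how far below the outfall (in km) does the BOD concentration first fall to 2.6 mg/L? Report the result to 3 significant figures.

49.4 km

Conservation of mass: C = (125.0·1.300 + 8.090·89.00) / 133.1 = 882.5/133.1 = 6.631 mg/L.
Half-life 0.481 d → k = ln 2 / 0.481 = 1.441 d⁻¹.
Set 6.631·exp(−k·t) = 2.6 → t = ln(6.631/2.6)/k = 56130 s = 15.59 h.
Distance = v·t = 0.88·56130 = 49400 m = 49.40 km.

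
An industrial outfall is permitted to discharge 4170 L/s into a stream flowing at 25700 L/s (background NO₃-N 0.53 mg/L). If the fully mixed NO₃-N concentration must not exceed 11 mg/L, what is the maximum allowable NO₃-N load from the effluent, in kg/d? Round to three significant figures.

27200 kg/d

Mass balance at the limit: 25700·0.5300 + 4170·Cₑ = 29870·11 → Cₑ = 75.53 mg/L.
4170 L/s = 4.170 m³/s. Load = 4.170 m³/s × 75.53 g/m³ × 86 400 s/d = 27210 kg/d.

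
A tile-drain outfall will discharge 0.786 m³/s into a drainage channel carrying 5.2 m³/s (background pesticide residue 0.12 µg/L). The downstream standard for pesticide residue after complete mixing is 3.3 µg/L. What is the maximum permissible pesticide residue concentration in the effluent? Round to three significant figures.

At the limit, (Qr·Cr + Qe·Cₑ)/(Qr + Qe) = 3.3:
Cₑ = (5.986·3.3 − 5.200·0.1200) / 0.7860 = 24.34 µg/L.

24.3 µg/L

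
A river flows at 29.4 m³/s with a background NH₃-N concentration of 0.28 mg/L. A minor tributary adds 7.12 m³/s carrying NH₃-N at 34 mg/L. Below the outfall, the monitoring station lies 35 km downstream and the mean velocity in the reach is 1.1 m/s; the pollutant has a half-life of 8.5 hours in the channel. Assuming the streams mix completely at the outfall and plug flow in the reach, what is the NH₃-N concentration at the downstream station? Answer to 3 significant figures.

3.33 mg/L

Mass balance: C = (29.40·0.2800 + 7.120·34.00) / 36.52 = 250.3/36.52 = 6.854 mg/L.
Travel time t = 35·1000 / 1.1 = 31820 s = 8.838 h.
Half-life 8.5 h → k = ln 2 / 8.5 = 0.08155 h⁻¹ = 1.957 d⁻¹.
Applying C = C₀e^(−kt): 6.854 × 0.4864 = 3.334 mg/L.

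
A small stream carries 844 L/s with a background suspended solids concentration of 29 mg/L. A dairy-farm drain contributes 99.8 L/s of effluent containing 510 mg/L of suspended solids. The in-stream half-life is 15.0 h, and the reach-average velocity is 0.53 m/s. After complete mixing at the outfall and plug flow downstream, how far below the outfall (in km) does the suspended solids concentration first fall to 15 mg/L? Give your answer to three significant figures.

69.0 km

Mass balance: C = (844.0·29.00 + 99.80·510.0) / 943.8 = 75370/943.8 = 79.86 mg/L.
Half-life 15.0 h → k = ln 2 / 15.0 = 0.04621 h⁻¹ = 1.109 d⁻¹.
Set 79.86·exp(−k·t) = 15 → t = ln(79.86/15)/k = 130300 s = 36.19 h.
Distance = v·t = 0.53·130300 = 69050 m = 69.05 km.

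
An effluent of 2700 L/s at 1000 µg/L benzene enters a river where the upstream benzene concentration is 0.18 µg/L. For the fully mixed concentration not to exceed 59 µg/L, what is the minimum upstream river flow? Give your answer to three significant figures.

Set C_mix = 59: (Q·0.1800 + 2700·1000) / (Q + 2700) = 59
→ Q = 2700·(1000 − 59)/(59 − 0.1800) = 43190 L/s.

43200 L/s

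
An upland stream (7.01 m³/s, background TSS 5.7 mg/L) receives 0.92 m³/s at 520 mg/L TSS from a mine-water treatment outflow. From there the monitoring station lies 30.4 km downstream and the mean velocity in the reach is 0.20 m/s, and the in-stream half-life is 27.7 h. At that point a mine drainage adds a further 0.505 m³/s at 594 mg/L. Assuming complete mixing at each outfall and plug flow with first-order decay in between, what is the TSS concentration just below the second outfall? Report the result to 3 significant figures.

56.9 mg/L

Mixed concentration C = ΣQC/ΣQ = (7.010·5.700 + 0.9200·520.0) / 7.930 = 518.4/7.930 = 65.37 mg/L; combined flow 7.930 m³/s.
Travel time t = 30.4·1000 / 0.20 = 152000 s = 42.22 h.
Half-life 27.7 h → k = ln 2 / 27.7 = 0.02502 h⁻¹ = 0.6006 d⁻¹.
Decay over the reach: 65.37·exp(−kt) = 65.37·0.3477 = 22.73 mg/L.
At the second outfall, C = (7.930·22.73 + 0.5050·594.0) / (7.930 + 0.5050) = 56.93 mg/L.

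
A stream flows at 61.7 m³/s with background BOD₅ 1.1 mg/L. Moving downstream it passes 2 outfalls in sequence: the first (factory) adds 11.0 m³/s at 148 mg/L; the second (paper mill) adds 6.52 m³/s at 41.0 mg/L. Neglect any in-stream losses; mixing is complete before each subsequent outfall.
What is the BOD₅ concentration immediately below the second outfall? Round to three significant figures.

24.8 mg/L

Below outfall 1: Q → 72.70 m³/s, C = (61.70·1.100 + 11.00·148.0)/72.70 = 23.33 mg/L.
Below outfall 2: Q → 79.22 m³/s, C = (72.70·23.33 + 6.520·41.00)/79.22 = 24.78 mg/L.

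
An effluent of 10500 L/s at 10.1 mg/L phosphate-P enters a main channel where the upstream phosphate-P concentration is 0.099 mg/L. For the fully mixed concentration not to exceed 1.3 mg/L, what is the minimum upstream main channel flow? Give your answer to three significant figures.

76900 L/s

Set C_mix = 1.3: (Q·0.09900 + 10500·10.10) / (Q + 10500) = 1.3
→ Q = 10500·(10.10 − 1.3)/(1.3 − 0.09900) = 76940 L/s.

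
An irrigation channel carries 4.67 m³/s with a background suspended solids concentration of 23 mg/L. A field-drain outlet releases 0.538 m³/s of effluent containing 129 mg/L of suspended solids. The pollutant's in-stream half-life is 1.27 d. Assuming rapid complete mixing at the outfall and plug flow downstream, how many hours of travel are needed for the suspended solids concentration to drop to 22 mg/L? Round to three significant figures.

19.1 h

Mass balance: C = (4.670·23.00 + 0.5380·129.0) / 5.208 = 176.8/5.208 = 33.95 mg/L.
Half-life 1.27 d → k = ln 2 / 1.27 = 0.5458 d⁻¹.
33.95·exp(−k·t) = 22 → t = ln(33.95/22)/k = 68680 s = 19.08 h.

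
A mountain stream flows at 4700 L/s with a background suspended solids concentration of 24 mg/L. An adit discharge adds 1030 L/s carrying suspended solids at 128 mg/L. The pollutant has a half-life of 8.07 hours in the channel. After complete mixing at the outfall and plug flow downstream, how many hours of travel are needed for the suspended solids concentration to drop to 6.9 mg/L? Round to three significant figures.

21.2 h

Conservation of mass: C = (4700·24.00 + 1030·128.0) / 5730 = 244600/5730 = 42.69 mg/L.
Half-life 8.07 h → k = ln 2 / 8.07 = 0.08589 h⁻¹ = 2.061 d⁻¹.
42.69·exp(−k·t) = 6.9 → t = ln(42.69/6.9)/k = 76390 s = 21.22 h.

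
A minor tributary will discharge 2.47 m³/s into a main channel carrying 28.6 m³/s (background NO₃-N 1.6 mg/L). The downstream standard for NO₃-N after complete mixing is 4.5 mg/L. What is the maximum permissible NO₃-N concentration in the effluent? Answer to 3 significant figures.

At the limit, (Qr·Cr + Qe·Cₑ)/(Qr + Qe) = 4.5:
Cₑ = (31.07·4.5 − 28.60·1.600) / 2.470 = 38.08 mg/L.

38.1 mg/L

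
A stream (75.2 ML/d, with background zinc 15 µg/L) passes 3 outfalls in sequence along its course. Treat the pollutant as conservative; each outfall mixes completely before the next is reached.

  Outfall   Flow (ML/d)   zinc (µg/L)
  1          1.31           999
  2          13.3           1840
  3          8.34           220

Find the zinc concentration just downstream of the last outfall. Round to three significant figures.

293 µg/L

Below outfall 1: Q → 76.51 ML/d, C = (75.20·15.00 + 1.310·999.0)/76.51 = 31.85 µg/L.
Below outfall 2: Q → 89.81 ML/d, C = (76.51·31.85 + 13.30·1840)/89.81 = 299.6 µg/L.
Below outfall 3: Q → 98.15 ML/d, C = (89.81·299.6 + 8.340·220.0)/98.15 = 292.9 µg/L.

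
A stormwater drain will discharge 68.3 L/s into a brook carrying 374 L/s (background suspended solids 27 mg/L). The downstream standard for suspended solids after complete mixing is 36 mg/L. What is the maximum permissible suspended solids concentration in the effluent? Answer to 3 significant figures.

At the limit, (Qr·Cr + Qe·Cₑ)/(Qr + Qe) = 36:
Cₑ = (442.3·36 − 374.0·27.00) / 68.30 = 85.28 mg/L.

85.3 mg/L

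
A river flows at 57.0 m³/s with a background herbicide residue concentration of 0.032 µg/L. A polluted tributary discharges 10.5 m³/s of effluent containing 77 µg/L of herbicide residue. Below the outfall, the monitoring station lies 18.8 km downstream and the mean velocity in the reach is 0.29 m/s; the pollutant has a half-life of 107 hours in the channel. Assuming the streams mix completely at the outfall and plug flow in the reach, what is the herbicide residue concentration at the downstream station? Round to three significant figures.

10.7 µg/L

Mass balance: C = (57.00·0.03200 + 10.50·77.00) / 67.50 = 810.3/67.50 = 12.00 µg/L.
Travel time t = 18.8·1000 / 0.29 = 64830 s = 18.01 h.
Half-life 107 h → k = ln 2 / 107 = 0.006478 h⁻¹ = 0.1555 d⁻¹.
Applying C = C₀e^(−kt): 12.00 × 0.8899 = 10.68 µg/L.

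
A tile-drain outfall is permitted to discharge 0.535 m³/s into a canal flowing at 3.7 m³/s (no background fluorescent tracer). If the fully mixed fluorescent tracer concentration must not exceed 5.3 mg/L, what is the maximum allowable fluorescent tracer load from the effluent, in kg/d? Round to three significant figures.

Mass balance at the limit: 3.700·0 + 0.5350·Cₑ = 4.235·5.3 → Cₑ = 41.95 mg/L.
Load = 0.5350 m³/s × 41.95 g/m³ × 86 400 s/d = 1939 kg/d.

1940 kg/d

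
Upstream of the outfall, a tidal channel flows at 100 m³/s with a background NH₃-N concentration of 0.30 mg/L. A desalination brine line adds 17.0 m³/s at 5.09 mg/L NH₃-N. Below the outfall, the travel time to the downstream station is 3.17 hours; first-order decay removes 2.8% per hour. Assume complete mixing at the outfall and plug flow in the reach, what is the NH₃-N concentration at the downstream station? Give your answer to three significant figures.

Mixed concentration C = ΣQC/ΣQ = (100.0·0.3000 + 17.00·5.090) / 117.0 = 116.5/117.0 = 0.9960 mg/L.
2.8%/h lost → k = −ln(1 − 0.028) = 0.02840 h⁻¹.
Applying C = C₀e^(−kt): 0.9960 × 0.9139 = 0.9102 mg/L.

0.910 mg/L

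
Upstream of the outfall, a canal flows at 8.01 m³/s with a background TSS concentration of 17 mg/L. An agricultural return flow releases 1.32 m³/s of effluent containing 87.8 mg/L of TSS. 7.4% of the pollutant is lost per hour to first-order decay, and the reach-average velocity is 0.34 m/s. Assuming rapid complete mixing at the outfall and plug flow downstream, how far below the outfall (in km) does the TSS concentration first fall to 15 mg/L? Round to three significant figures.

9.37 km

Flow-weighted average: C = (8.010·17.00 + 1.320·87.80) / 9.330 = 252.1/9.330 = 27.02 mg/L.
7.4%/h lost → k = −ln(1 − 0.074) = 0.07688 h⁻¹.
Set 27.02·exp(−k·t) = 15 → t = ln(27.02/15)/k = 27550 s = 7.653 h.
Distance = v·t = 0.34·27550 = 9368 m = 9.368 km.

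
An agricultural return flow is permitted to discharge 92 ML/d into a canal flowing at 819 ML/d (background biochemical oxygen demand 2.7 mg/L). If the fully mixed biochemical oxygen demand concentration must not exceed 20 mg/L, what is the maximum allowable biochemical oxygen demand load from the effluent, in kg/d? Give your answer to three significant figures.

16000 kg/d

Mass balance at the limit: 819.0·2.700 + 92.00·Cₑ = 911.0·20 → Cₑ = 174.0 mg/L.
92.00 ML/d = 1.065 m³/s. Load = 1.065 m³/s × 174.0 g/m³ × 86 400 s/d = 16010 kg/d.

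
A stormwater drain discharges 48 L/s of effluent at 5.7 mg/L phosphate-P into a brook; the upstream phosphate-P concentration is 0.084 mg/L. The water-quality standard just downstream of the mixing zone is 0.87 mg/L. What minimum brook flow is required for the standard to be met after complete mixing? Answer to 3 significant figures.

295 L/s

Set C_mix = 0.87: (Q·0.08400 + 48.00·5.700) / (Q + 48.00) = 0.87
→ Q = 48.00·(5.700 − 0.87)/(0.87 − 0.08400) = 295.0 L/s.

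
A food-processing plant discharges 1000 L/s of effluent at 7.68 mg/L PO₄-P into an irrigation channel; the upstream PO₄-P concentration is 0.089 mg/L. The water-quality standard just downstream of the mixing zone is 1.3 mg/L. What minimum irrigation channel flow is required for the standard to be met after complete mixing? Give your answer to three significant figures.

5270 L/s

Set C_mix = 1.3: (Q·0.08900 + 1000·7.680) / (Q + 1000) = 1.3
→ Q = 1000·(7.680 − 1.3)/(1.3 − 0.08900) = 5268 L/s.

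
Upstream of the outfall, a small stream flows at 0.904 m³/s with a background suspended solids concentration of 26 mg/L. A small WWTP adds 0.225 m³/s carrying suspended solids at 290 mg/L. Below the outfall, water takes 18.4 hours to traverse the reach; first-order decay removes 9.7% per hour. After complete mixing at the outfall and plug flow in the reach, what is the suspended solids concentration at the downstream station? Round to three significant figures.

12.0 mg/L

Mass balance: C = (0.9040·26.00 + 0.2250·290.0) / 1.129 = 88.75/1.129 = 78.61 mg/L.
9.7%/h lost → k = −ln(1 − 0.097) = 0.1020 h⁻¹.
Decay over the reach: 78.61·exp(−kt) = 78.61·0.1530 = 12.03 mg/L.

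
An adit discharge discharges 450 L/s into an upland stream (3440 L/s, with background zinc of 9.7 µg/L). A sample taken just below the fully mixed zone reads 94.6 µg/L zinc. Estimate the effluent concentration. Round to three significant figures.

744 µg/L

Mass balance: 3440·9.700 + 450.0·Cₑ = 3890·94.60
→ Cₑ = (3890·94.60 − 3440·9.700) / 450.0 = 743.6 µg/L.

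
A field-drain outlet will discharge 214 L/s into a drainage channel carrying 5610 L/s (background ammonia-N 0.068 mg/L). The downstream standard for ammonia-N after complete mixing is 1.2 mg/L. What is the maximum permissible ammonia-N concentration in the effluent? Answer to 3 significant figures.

At the limit, (Qr·Cr + Qe·Cₑ)/(Qr + Qe) = 1.2:
Cₑ = (5824·1.2 − 5610·0.06800) / 214.0 = 30.88 mg/L.

30.9 mg/L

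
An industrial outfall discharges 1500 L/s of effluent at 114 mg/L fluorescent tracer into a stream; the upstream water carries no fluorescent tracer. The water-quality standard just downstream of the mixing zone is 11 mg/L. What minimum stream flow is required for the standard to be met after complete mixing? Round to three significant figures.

Set C_mix = 11: (Q·0 + 1500·114.0) / (Q + 1500) = 11
→ Q = 1500·(114.0 − 11)/(11 − 0) = 14050 L/s.

14000 L/s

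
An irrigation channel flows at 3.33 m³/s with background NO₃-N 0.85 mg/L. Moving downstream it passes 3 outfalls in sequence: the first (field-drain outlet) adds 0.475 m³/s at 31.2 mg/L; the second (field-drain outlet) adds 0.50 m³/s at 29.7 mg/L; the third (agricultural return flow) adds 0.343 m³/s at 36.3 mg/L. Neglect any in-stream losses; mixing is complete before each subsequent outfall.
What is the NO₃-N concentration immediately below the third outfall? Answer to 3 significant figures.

After outfall 1: Q = 3.330 + 0.4750 = 3.805 m³/s; C = (3.330·0.8500 + 0.4750·31.20)/3.805 = 4.639 mg/L.
After outfall 2: Q = 3.805 + 0.5000 = 4.305 m³/s; C = (3.805·4.639 + 0.5000·29.70)/4.305 = 7.549 mg/L.
After outfall 3: Q = 4.305 + 0.3430 = 4.648 m³/s; C = (4.305·7.549 + 0.3430·36.30)/4.648 = 9.671 mg/L.

9.67 mg/L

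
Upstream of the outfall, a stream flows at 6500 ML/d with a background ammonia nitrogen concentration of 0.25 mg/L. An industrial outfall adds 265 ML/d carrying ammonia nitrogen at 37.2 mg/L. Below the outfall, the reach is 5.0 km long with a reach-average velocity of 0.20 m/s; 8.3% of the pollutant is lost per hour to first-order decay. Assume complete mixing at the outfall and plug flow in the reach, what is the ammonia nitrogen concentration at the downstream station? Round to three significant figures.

0.930 mg/L

Conservation of mass: C = (6500·0.2500 + 265.0·37.20) / 6765 = 11480/6765 = 1.697 mg/L.
Travel time t = 5.0·1000 / 0.20 = 25000 s = 6.944 h.
8.3%/h lost → k = −ln(1 − 0.083) = 0.08665 h⁻¹.
Applying C = C₀e^(−kt): 1.697 × 0.5479 = 0.9300 mg/L.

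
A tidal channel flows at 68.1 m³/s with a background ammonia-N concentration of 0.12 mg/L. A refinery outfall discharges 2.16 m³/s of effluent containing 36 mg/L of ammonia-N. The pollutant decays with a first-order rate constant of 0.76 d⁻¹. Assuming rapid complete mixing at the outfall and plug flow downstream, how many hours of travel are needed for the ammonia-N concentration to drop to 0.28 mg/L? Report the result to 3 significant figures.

Conservation of mass: C = (68.10·0.1200 + 2.160·36.00) / 70.26 = 85.93/70.26 = 1.223 mg/L.
1.223·exp(−k·t) = 0.28 → t = ln(1.223/0.28)/k = 167600 s = 46.56 h.

46.6 h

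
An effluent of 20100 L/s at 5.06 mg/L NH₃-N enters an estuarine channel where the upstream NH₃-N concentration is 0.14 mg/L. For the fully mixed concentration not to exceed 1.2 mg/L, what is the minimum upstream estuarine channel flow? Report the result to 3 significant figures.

73200 L/s

Set C_mix = 1.2: (Q·0.1400 + 20100·5.060) / (Q + 20100) = 1.2
→ Q = 20100·(5.060 − 1.2)/(1.2 − 0.1400) = 73190 L/s.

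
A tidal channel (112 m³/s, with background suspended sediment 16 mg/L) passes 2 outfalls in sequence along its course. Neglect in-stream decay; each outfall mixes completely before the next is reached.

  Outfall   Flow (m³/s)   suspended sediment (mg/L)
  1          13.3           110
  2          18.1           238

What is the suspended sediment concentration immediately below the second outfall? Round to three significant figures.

After outfall 1: Q = 112.0 + 13.30 = 125.3 m³/s; C = (112.0·16.00 + 13.30·110.0)/125.3 = 25.98 mg/L.
After outfall 2: Q = 125.3 + 18.10 = 143.4 m³/s; C = (125.3·25.98 + 18.10·238.0)/143.4 = 52.74 mg/L.

52.7 mg/L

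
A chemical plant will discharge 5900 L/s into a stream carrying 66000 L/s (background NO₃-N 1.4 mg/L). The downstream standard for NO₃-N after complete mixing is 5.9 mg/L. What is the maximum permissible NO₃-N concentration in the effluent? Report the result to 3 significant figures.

56.2 mg/L

At the limit, (Qr·Cr + Qe·Cₑ)/(Qr + Qe) = 5.9:
Cₑ = (71900·5.9 − 66000·1.400) / 5900 = 56.24 mg/L.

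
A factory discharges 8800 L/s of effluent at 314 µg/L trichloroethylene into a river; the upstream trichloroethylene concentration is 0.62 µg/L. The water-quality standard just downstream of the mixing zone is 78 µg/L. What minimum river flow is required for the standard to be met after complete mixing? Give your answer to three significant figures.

Set C_mix = 78: (Q·0.6200 + 8800·314.0) / (Q + 8800) = 78
→ Q = 8800·(314.0 − 78)/(78 − 0.6200) = 26840 L/s.

26800 L/s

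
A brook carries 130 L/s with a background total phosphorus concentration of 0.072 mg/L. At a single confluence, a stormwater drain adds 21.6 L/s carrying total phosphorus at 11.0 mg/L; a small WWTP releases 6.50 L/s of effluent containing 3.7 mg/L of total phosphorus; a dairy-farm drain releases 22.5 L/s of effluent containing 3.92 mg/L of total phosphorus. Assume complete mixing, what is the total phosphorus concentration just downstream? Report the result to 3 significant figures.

1.99 mg/L

Flow-weighted average: C = (130.0·0.07200 + 21.60·11.00 + 6.500·3.700 + 22.50·3.920) / 180.6 = 359.2/180.6 = 1.989 mg/L.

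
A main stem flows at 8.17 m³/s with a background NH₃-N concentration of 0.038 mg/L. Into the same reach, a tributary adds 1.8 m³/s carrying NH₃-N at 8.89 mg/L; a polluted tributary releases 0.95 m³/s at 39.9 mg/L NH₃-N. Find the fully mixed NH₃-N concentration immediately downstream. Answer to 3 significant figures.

Mass balance: C = (8.170·0.03800 + 1.800·8.890 + 0.9500·39.90) / 10.92 = 54.22/10.92 = 4.965 mg/L.

4.96 mg/L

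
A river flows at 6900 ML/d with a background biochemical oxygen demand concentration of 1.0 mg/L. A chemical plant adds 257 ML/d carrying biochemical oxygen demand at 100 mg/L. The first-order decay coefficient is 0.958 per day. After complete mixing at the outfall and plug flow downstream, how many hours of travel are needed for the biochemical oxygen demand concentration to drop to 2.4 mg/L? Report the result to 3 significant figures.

16.1 h

Mixed concentration C = ΣQC/ΣQ = (6900·1.000 + 257.0·100.0) / 7157 = 32600/7157 = 4.555 mg/L.
4.555·exp(−k·t) = 2.4 → t = ln(4.555/2.4)/k = 57790 s = 16.05 h.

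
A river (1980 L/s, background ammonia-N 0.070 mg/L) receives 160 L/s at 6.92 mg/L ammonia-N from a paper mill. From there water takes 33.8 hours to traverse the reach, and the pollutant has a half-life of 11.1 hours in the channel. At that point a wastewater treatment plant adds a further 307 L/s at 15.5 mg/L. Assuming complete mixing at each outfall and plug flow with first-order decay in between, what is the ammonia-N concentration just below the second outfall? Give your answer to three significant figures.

Mass balance: C = (1980·0.07000 + 160.0·6.920) / 2140 = 1246/2140 = 0.5821 mg/L; combined flow 2140 L/s.
Half-life 11.1 h → k = ln 2 / 11.1 = 0.06245 h⁻¹ = 1.499 d⁻¹.
After decay, C = 0.5821 × e^(−kt) = 0.5821 × 0.1212 = 0.07053 mg/L.
At the second outfall, C = (2140·0.07053 + 307.0·15.50) / (2140 + 307.0) = 2.006 mg/L.

2.01 mg/L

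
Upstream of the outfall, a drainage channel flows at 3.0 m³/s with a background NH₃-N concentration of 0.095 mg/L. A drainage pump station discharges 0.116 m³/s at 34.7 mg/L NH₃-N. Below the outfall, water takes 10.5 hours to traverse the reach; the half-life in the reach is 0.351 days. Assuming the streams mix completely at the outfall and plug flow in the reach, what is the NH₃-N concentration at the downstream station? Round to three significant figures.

0.583 mg/L

After mixing, C = (3.000·0.09500 + 0.1160·34.70) / 3.116 = 4.310/3.116 = 1.383 mg/L.
Half-life 0.351 d → k = ln 2 / 0.351 = 1.975 d⁻¹.
Decay over the reach: 1.383·exp(−kt) = 1.383·0.4215 = 0.5830 mg/L.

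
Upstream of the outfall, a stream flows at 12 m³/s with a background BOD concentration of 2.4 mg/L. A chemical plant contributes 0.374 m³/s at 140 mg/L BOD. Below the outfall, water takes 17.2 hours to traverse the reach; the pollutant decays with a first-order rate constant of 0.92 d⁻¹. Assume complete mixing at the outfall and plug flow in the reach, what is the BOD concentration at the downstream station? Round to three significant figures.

3.39 mg/L

After mixing, C = (12.00·2.400 + 0.3740·140.0) / 12.37 = 81.16/12.37 = 6.559 mg/L.
First-order decay: C = 6.559·exp(−k·t) = 6.559·0.5172 = 3.392 mg/L.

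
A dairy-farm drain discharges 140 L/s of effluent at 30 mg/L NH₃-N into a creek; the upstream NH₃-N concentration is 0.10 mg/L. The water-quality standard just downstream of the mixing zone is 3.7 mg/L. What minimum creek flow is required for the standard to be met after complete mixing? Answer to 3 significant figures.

Set C_mix = 3.7: (Q·0.1000 + 140.0·30.00) / (Q + 140.0) = 3.7
→ Q = 140.0·(30.00 − 3.7)/(3.7 − 0.1000) = 1023 L/s.

1020 L/s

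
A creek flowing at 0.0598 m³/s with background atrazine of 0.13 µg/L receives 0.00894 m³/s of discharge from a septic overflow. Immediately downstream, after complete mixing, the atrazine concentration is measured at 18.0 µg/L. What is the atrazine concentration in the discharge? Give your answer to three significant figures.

138 µg/L

Mass balance: 0.05980·0.1300 + 0.008940·Cₑ = 0.06874·18.00
→ Cₑ = (0.06874·18.00 − 0.05980·0.1300) / 0.008940 = 137.5 µg/L.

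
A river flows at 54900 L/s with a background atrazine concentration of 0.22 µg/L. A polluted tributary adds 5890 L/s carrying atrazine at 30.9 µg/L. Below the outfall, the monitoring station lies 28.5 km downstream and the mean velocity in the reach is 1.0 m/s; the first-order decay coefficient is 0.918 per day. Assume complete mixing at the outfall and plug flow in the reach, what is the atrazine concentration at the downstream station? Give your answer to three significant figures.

Mass balance: C = (54900·0.2200 + 5890·30.90) / 60790 = 194100/60790 = 3.193 µg/L.
Travel time t = 28.5·1000 / 1.0 = 28500 s = 7.917 h.
After decay, C = 3.193 × e^(−kt) = 3.193 × 0.7387 = 2.359 µg/L.

2.36 µg/L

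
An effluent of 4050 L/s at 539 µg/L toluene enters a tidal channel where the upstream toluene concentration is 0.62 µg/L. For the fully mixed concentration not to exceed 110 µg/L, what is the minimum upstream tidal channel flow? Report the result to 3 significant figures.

Set C_mix = 110: (Q·0.6200 + 4050·539.0) / (Q + 4050) = 110
→ Q = 4050·(539.0 − 110)/(110 − 0.6200) = 15880 L/s.

15900 L/s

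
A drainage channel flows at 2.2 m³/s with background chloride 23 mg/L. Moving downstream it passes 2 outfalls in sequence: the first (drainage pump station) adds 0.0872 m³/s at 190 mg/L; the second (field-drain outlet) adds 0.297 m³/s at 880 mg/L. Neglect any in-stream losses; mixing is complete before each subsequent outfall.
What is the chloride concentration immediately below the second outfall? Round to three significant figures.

Outfall 1: combined Q = 2.287 m³/s; C = (2.200·23.00 + 0.08720·190.0)/2.287 = 29.37 mg/L.
Outfall 2: combined Q = 2.584 m³/s; C = (2.287·29.37 + 0.2970·880.0)/2.584 = 127.1 mg/L.

127 mg/L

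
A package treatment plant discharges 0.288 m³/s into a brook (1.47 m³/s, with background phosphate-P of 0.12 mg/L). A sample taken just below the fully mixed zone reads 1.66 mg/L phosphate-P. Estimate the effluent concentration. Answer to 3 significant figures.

Mass balance: 1.470·0.1200 + 0.2880·Cₑ = 1.758·1.660
→ Cₑ = (1.758·1.660 − 1.470·0.1200) / 0.2880 = 9.520 mg/L.

9.52 mg/L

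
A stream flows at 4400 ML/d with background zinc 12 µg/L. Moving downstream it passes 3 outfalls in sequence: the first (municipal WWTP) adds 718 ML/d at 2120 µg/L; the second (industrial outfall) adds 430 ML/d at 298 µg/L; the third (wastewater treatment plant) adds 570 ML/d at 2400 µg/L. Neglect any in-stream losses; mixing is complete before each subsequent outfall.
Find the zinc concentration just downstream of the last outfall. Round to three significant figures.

Below outfall 1: Q → 5118 ML/d, C = (4400·12.00 + 718.0·2120)/5118 = 307.7 µg/L.
Below outfall 2: Q → 5548 ML/d, C = (5118·307.7 + 430.0·298.0)/5548 = 307.0 µg/L.
Below outfall 3: Q → 6118 ML/d, C = (5548·307.0 + 570.0·2400)/6118 = 502.0 µg/L.

502 µg/L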